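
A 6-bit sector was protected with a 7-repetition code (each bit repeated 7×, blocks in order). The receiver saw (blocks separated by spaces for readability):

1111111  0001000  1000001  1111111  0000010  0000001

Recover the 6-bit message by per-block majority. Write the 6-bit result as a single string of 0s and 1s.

100100

Block 1 (1111111): 7 ones → 1
Block 2 (0001000): 1 one → 0
Block 3 (1000001): 2 ones → 0
Block 4 (1111111): 7 ones → 1
Block 5 (0000010): 1 one → 0
Block 6 (0000001): 1 one → 0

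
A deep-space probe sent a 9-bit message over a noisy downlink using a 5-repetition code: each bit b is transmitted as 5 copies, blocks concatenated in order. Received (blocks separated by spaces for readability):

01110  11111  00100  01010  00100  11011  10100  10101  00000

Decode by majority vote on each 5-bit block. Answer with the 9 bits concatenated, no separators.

110001010

Block 1 (01110): 3 ones → 1
Block 2 (11111): 5 ones → 1
Block 3 (00100): 1 one → 0
Block 4 (01010): 2 ones → 0
Block 5 (00100): 1 one → 0
Block 6 (11011): 4 ones → 1
Block 7 (10100): 2 ones → 0
Block 8 (10101): 3 ones → 1
Block 9 (00000): 0 ones → 0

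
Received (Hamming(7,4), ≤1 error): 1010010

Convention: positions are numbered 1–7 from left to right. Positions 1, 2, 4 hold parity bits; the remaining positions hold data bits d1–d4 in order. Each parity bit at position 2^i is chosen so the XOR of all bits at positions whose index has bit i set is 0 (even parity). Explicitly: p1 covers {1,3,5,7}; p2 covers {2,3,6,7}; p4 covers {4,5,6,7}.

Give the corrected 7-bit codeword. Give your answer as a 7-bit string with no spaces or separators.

s1 (pos 1,3,5,7): 1⊕1⊕0⊕0 = 0
s2 (pos 2,3,6,7): 0⊕1⊕1⊕0 = 0
s4 (pos 4,5,6,7): 0⊕0⊕1⊕0 = 1
Syndrome s4…s1 = 100 → error at position 4.
Flip position 4: 1010010 → 1011010

1011010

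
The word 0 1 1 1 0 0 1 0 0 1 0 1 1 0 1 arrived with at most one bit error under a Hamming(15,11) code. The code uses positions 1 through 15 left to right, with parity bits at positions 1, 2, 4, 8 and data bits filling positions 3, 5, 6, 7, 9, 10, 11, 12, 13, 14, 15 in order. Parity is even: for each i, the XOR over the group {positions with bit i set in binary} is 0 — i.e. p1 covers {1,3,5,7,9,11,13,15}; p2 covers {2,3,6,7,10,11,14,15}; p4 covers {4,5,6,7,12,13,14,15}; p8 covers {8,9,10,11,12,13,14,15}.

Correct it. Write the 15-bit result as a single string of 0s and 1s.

011101100101101

s1 (pos 1,3,5,7,9,11,13,15): 0⊕1⊕0⊕1⊕0⊕0⊕1⊕1 = 0
s2 (pos 2,3,6,7,10,11,14,15): 1⊕1⊕0⊕1⊕1⊕0⊕0⊕1 = 1
s4 (pos 4,5,6,7,12,13,14,15): 1⊕0⊕0⊕1⊕1⊕1⊕0⊕1 = 1
s8 (pos 8,9,10,11,12,13,14,15): 0⊕0⊕1⊕0⊕1⊕1⊕0⊕1 = 0
Syndrome s8…s1 = 0110 → error at position 6.
Flip position 6: 011100100101101 → 011101100101101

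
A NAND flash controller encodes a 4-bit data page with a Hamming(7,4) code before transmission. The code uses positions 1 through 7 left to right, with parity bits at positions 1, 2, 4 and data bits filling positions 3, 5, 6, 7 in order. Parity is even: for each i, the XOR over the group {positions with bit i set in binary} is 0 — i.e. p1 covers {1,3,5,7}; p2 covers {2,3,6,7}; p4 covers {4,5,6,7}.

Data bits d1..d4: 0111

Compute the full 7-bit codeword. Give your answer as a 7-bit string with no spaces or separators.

Place data at non-parity positions: p1 p2 0 p4 1 1 1
p1 (pos 1,3,5,7): XOR of data positions = 0⊕1⊕1 = 0
p2 (pos 2,3,6,7): XOR of data positions = 0⊕1⊕1 = 0
p4 (pos 4,5,6,7): XOR of data positions = 1⊕1⊕1 = 1
Codeword: 0001111

0001111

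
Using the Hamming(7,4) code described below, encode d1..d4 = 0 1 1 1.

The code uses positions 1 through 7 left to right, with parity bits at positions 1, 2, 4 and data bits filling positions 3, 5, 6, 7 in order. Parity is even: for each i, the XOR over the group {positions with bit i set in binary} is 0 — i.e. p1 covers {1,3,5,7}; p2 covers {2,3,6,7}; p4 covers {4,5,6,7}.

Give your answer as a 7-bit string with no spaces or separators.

0001111

Place data at non-parity positions: p1 p2 0 p4 1 1 1
p1 (pos 1,3,5,7): XOR of data positions = 0⊕1⊕1 = 0
p2 (pos 2,3,6,7): XOR of data positions = 0⊕1⊕1 = 0
p4 (pos 4,5,6,7): XOR of data positions = 1⊕1⊕1 = 1
Codeword: 0001111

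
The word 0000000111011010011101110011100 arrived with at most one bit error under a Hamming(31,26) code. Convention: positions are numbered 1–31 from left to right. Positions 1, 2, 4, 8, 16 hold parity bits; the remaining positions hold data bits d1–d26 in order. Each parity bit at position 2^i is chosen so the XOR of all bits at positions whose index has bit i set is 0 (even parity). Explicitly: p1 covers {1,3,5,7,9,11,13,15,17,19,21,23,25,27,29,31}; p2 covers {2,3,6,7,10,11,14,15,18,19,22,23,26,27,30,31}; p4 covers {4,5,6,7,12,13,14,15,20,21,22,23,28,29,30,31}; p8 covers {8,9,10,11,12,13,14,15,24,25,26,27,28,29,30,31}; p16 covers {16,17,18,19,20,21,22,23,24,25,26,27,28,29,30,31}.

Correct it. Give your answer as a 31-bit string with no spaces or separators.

s1 (pos 1,3,5,7,9,11,13,15,17,19,21,23,25,27,29,31): 0⊕0⊕0⊕0⊕1⊕0⊕1⊕1⊕0⊕1⊕0⊕1⊕0⊕1⊕1⊕0 = 1
s2 (pos 2,3,6,7,10,11,14,15,18,19,22,23,26,27,30,31): 0⊕0⊕0⊕0⊕1⊕0⊕0⊕1⊕1⊕1⊕1⊕1⊕0⊕1⊕0⊕0 = 1
s4 (pos 4,5,6,7,12,13,14,15,20,21,22,23,28,29,30,31): 0⊕0⊕0⊕0⊕1⊕1⊕0⊕1⊕1⊕0⊕1⊕1⊕1⊕1⊕0⊕0 = 0
s8 (pos 8,9,10,11,12,13,14,15,24,25,26,27,28,29,30,31): 1⊕1⊕1⊕0⊕1⊕1⊕0⊕1⊕1⊕0⊕0⊕1⊕1⊕1⊕0⊕0 = 0
s16 (pos 16,17,18,19,20,21,22,23,24,25,26,27,28,29,30,31): 0⊕0⊕1⊕1⊕1⊕0⊕1⊕1⊕1⊕0⊕0⊕1⊕1⊕1⊕0⊕0 = 1
Syndrome s16…s1 = 10011 → error at position 19.
Flip position 19: 0000000111011010011101110011100 → 0000000111011010010101110011100

0000000111011010010101110011100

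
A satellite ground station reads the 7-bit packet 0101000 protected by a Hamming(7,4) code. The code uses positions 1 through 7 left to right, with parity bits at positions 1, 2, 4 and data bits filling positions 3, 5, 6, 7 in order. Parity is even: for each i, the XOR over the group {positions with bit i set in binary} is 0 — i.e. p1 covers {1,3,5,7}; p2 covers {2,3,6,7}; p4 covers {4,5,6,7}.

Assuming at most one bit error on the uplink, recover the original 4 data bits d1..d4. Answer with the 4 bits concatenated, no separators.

s1 (pos 1,3,5,7): 0⊕0⊕0⊕0 = 0
s2 (pos 2,3,6,7): 1⊕0⊕0⊕0 = 1
s4 (pos 4,5,6,7): 1⊕0⊕0⊕0 = 1
Syndrome s4…s1 = 110 → error at position 6.
Flip position 6: 0101000 → 0101010
Read data bits from positions 3,5,6,7: 0010

0010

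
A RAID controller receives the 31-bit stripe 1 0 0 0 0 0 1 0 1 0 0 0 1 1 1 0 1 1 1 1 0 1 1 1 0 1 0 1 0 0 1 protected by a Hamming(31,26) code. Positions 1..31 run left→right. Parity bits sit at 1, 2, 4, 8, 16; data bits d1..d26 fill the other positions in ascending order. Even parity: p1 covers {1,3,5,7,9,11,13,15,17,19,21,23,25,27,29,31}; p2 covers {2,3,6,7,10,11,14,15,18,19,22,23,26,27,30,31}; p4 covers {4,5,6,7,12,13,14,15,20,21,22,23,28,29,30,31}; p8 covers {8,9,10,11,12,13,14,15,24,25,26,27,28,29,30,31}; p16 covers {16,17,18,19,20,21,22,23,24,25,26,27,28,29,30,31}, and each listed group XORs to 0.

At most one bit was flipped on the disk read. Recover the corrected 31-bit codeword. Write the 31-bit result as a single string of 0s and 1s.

s1 (pos 1,3,5,7,9,11,13,15,17,19,21,23,25,27,29,31): 1⊕0⊕0⊕1⊕1⊕0⊕1⊕1⊕1⊕1⊕0⊕1⊕0⊕0⊕0⊕1 = 1
s2 (pos 2,3,6,7,10,11,14,15,18,19,22,23,26,27,30,31): 0⊕0⊕0⊕1⊕0⊕0⊕1⊕1⊕1⊕1⊕1⊕1⊕1⊕0⊕0⊕1 = 1
s4 (pos 4,5,6,7,12,13,14,15,20,21,22,23,28,29,30,31): 0⊕0⊕0⊕1⊕0⊕1⊕1⊕1⊕1⊕0⊕1⊕1⊕1⊕0⊕0⊕1 = 1
s8 (pos 8,9,10,11,12,13,14,15,24,25,26,27,28,29,30,31): 0⊕1⊕0⊕0⊕0⊕1⊕1⊕1⊕1⊕0⊕1⊕0⊕1⊕0⊕0⊕1 = 0
s16 (pos 16,17,18,19,20,21,22,23,24,25,26,27,28,29,30,31): 0⊕1⊕1⊕1⊕1⊕0⊕1⊕1⊕1⊕0⊕1⊕0⊕1⊕0⊕0⊕1 = 0
Syndrome s16…s1 = 00111 → error at position 7.
Flip position 7: 1000001010001110111101110101001 → 1000000010001110111101110101001

1000000010001110111101110101001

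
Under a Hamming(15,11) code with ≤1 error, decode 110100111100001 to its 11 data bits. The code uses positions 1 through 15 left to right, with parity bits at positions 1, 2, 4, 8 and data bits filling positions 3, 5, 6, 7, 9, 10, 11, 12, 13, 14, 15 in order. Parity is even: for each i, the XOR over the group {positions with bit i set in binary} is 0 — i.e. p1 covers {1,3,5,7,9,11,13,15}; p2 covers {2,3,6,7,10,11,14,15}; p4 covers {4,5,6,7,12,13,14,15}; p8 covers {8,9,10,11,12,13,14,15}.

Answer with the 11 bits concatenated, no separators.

00011100001

s1 (pos 1,3,5,7,9,11,13,15): 1⊕0⊕0⊕1⊕1⊕0⊕0⊕1 = 0
s2 (pos 2,3,6,7,10,11,14,15): 1⊕0⊕0⊕1⊕1⊕0⊕0⊕1 = 0
s4 (pos 4,5,6,7,12,13,14,15): 1⊕0⊕0⊕1⊕0⊕0⊕0⊕1 = 1
s8 (pos 8,9,10,11,12,13,14,15): 1⊕1⊕1⊕0⊕0⊕0⊕0⊕1 = 0
Syndrome s8…s1 = 0100 → error at position 4.
Flip position 4: 110100111100001 → 110000111100001
Read data bits from positions 3,5,6,7,9,10,11,12,13,14,15: 00011100001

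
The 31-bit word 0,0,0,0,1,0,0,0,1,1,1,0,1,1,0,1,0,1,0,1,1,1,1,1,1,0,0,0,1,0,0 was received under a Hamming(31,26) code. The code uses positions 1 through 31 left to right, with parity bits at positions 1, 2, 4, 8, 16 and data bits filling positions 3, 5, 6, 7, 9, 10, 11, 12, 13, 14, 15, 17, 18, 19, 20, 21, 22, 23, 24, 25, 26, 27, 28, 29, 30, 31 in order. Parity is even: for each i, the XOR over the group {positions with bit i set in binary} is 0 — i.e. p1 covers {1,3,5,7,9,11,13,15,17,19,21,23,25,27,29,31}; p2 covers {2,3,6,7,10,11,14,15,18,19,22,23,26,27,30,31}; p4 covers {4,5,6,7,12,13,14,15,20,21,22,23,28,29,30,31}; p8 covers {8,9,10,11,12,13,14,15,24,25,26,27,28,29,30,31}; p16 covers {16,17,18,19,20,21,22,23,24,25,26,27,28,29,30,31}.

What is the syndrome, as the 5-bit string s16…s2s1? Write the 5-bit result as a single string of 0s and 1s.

s1 (pos 1,3,5,7,9,11,13,15,17,19,21,23,25,27,29,31): 0⊕0⊕1⊕0⊕1⊕1⊕1⊕0⊕0⊕0⊕1⊕1⊕1⊕0⊕1⊕0 = 0
s2 (pos 2,3,6,7,10,11,14,15,18,19,22,23,26,27,30,31): 0⊕0⊕0⊕0⊕1⊕1⊕1⊕0⊕1⊕0⊕1⊕1⊕0⊕0⊕0⊕0 = 0
s4 (pos 4,5,6,7,12,13,14,15,20,21,22,23,28,29,30,31): 0⊕1⊕0⊕0⊕0⊕1⊕1⊕0⊕1⊕1⊕1⊕1⊕0⊕1⊕0⊕0 = 0
s8 (pos 8,9,10,11,12,13,14,15,24,25,26,27,28,29,30,31): 0⊕1⊕1⊕1⊕0⊕1⊕1⊕0⊕1⊕1⊕0⊕0⊕0⊕1⊕0⊕0 = 0
s16 (pos 16,17,18,19,20,21,22,23,24,25,26,27,28,29,30,31): 1⊕0⊕1⊕0⊕1⊕1⊕1⊕1⊕1⊕1⊕0⊕0⊕0⊕1⊕0⊕0 = 1
Syndrome s16…s1 = 10000 → error at position 16.

10000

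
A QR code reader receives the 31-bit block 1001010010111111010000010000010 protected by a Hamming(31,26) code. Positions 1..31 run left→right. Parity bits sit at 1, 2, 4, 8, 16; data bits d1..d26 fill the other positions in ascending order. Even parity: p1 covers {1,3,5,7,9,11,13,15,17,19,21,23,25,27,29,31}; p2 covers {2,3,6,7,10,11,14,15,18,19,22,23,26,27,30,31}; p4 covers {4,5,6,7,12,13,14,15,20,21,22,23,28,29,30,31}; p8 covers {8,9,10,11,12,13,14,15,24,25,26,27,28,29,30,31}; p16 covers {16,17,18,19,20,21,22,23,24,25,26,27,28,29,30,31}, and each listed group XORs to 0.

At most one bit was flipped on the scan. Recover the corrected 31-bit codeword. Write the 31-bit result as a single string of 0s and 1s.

s1 (pos 1,3,5,7,9,11,13,15,17,19,21,23,25,27,29,31): 1⊕0⊕0⊕0⊕1⊕1⊕1⊕1⊕0⊕0⊕0⊕0⊕0⊕0⊕0⊕0 = 1
s2 (pos 2,3,6,7,10,11,14,15,18,19,22,23,26,27,30,31): 0⊕0⊕1⊕0⊕0⊕1⊕1⊕1⊕1⊕0⊕0⊕0⊕0⊕0⊕1⊕0 = 0
s4 (pos 4,5,6,7,12,13,14,15,20,21,22,23,28,29,30,31): 1⊕0⊕1⊕0⊕1⊕1⊕1⊕1⊕0⊕0⊕0⊕0⊕0⊕0⊕1⊕0 = 1
s8 (pos 8,9,10,11,12,13,14,15,24,25,26,27,28,29,30,31): 0⊕1⊕0⊕1⊕1⊕1⊕1⊕1⊕1⊕0⊕0⊕0⊕0⊕0⊕1⊕0 = 0
s16 (pos 16,17,18,19,20,21,22,23,24,25,26,27,28,29,30,31): 1⊕0⊕1⊕0⊕0⊕0⊕0⊕0⊕1⊕0⊕0⊕0⊕0⊕0⊕1⊕0 = 0
Syndrome s16…s1 = 00101 → error at position 5.
Flip position 5: 1001010010111111010000010000010 → 1001110010111111010000010000010

1001110010111111010000010000010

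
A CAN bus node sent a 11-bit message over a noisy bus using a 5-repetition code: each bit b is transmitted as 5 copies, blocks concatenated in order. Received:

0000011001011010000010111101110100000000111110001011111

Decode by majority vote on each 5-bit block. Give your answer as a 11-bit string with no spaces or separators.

Block 1 (00000): 0 ones → 0
Block 2 (11001): 3 ones → 1
Block 3 (01101): 3 ones → 1
Block 4 (00000): 0 ones → 0
Block 5 (10111): 4 ones → 1
Block 6 (10111): 4 ones → 1
Block 7 (01000): 1 one → 0
Block 8 (00000): 0 ones → 0
Block 9 (11111): 5 ones → 1
Block 10 (00010): 1 one → 0
Block 11 (11111): 5 ones → 1

01101100101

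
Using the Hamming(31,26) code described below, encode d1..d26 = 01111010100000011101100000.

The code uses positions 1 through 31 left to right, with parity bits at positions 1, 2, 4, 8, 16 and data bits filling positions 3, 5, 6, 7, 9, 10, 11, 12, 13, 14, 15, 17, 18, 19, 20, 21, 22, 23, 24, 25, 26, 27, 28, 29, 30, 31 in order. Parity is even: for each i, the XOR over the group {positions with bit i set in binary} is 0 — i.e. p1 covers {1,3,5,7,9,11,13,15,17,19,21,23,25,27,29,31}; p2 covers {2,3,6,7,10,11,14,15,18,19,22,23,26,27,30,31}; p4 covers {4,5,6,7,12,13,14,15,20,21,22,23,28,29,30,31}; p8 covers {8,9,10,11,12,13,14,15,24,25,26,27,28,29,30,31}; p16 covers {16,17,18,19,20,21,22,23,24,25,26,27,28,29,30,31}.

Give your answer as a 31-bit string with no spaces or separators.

Place data at non-parity positions: p1 p2 0 p4 1 1 1 p8 1 0 1 0 1 0 0 p16 0 0 0 0 1 1 1 0 1 1 0 0 0 0 0
p1 (pos 1,3,5,7,9,11,13,15,17,19,21,23,25,27,29,31): XOR of data positions = 0⊕1⊕1⊕1⊕1⊕1⊕0⊕0⊕0⊕1⊕1⊕1⊕0⊕0⊕0 = 0
p2 (pos 2,3,6,7,10,11,14,15,18,19,22,23,26,27,30,31): XOR of data positions = 0⊕1⊕1⊕0⊕1⊕0⊕0⊕0⊕0⊕1⊕1⊕1⊕0⊕0⊕0 = 0
p4 (pos 4,5,6,7,12,13,14,15,20,21,22,23,28,29,30,31): XOR of data positions = 1⊕1⊕1⊕0⊕1⊕0⊕0⊕0⊕1⊕1⊕1⊕0⊕0⊕0⊕0 = 1
p8 (pos 8,9,10,11,12,13,14,15,24,25,26,27,28,29,30,31): XOR of data positions = 1⊕0⊕1⊕0⊕1⊕0⊕0⊕0⊕1⊕1⊕0⊕0⊕0⊕0⊕0 = 1
p16 (pos 16,17,18,19,20,21,22,23,24,25,26,27,28,29,30,31): XOR of data positions = 0⊕0⊕0⊕0⊕1⊕1⊕1⊕0⊕1⊕1⊕0⊕0⊕0⊕0⊕0 = 1
Codeword: 0001111110101001000011101100000

0001111110101001000011101100000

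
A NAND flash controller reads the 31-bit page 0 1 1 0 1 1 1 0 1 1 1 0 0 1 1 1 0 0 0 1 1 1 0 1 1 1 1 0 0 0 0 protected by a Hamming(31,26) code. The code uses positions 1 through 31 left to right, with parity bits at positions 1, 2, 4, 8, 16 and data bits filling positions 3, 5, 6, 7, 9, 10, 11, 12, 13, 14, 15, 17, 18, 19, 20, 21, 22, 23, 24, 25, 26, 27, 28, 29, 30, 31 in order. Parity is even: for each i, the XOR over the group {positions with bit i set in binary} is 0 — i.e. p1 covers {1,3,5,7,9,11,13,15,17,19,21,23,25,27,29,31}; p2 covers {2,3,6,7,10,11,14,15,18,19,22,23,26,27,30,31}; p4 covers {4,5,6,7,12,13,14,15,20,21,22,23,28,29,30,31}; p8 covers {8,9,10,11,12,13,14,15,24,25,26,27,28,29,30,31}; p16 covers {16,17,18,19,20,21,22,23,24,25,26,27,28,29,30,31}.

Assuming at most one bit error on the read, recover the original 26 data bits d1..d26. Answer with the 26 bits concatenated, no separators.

11111100011000111011110000

s1 (pos 1,3,5,7,9,11,13,15,17,19,21,23,25,27,29,31): 0⊕1⊕1⊕1⊕1⊕1⊕0⊕1⊕0⊕0⊕1⊕0⊕1⊕1⊕0⊕0 = 1
s2 (pos 2,3,6,7,10,11,14,15,18,19,22,23,26,27,30,31): 1⊕1⊕1⊕1⊕1⊕1⊕1⊕1⊕0⊕0⊕1⊕0⊕1⊕1⊕0⊕0 = 1
s4 (pos 4,5,6,7,12,13,14,15,20,21,22,23,28,29,30,31): 0⊕1⊕1⊕1⊕0⊕0⊕1⊕1⊕1⊕1⊕1⊕0⊕0⊕0⊕0⊕0 = 0
s8 (pos 8,9,10,11,12,13,14,15,24,25,26,27,28,29,30,31): 0⊕1⊕1⊕1⊕0⊕0⊕1⊕1⊕1⊕1⊕1⊕1⊕0⊕0⊕0⊕0 = 1
s16 (pos 16,17,18,19,20,21,22,23,24,25,26,27,28,29,30,31): 1⊕0⊕0⊕0⊕1⊕1⊕1⊕0⊕1⊕1⊕1⊕1⊕0⊕0⊕0⊕0 = 0
Syndrome s16…s1 = 01011 → error at position 11.
Flip position 11: 0110111011100111000111011110000 → 0110111011000111000111011110000
Read data bits from positions 3,5,6,7,9,10,11,12,13,14,15,17,18,19,20,21,22,23,24,25,26,27,28,29,30,31: 11111100011000111011110000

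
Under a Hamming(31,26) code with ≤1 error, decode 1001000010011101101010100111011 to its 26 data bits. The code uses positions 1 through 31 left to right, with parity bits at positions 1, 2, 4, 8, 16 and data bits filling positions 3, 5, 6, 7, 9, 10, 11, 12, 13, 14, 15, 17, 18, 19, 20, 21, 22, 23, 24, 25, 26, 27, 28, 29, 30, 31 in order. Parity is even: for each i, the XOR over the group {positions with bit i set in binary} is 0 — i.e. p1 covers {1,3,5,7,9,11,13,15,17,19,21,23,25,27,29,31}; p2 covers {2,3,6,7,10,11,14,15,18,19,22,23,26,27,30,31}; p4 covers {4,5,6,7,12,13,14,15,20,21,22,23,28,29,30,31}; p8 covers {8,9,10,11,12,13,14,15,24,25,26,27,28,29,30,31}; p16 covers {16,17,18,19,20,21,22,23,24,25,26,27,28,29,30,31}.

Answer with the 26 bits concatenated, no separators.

s1 (pos 1,3,5,7,9,11,13,15,17,19,21,23,25,27,29,31): 1⊕0⊕0⊕0⊕1⊕0⊕1⊕0⊕1⊕1⊕1⊕1⊕0⊕1⊕0⊕1 = 1
s2 (pos 2,3,6,7,10,11,14,15,18,19,22,23,26,27,30,31): 0⊕0⊕0⊕0⊕0⊕0⊕1⊕0⊕0⊕1⊕0⊕1⊕1⊕1⊕1⊕1 = 1
s4 (pos 4,5,6,7,12,13,14,15,20,21,22,23,28,29,30,31): 1⊕0⊕0⊕0⊕1⊕1⊕1⊕0⊕0⊕1⊕0⊕1⊕1⊕0⊕1⊕1 = 1
s8 (pos 8,9,10,11,12,13,14,15,24,25,26,27,28,29,30,31): 0⊕1⊕0⊕0⊕1⊕1⊕1⊕0⊕0⊕0⊕1⊕1⊕1⊕0⊕1⊕1 = 1
s16 (pos 16,17,18,19,20,21,22,23,24,25,26,27,28,29,30,31): 1⊕1⊕0⊕1⊕0⊕1⊕0⊕1⊕0⊕0⊕1⊕1⊕1⊕0⊕1⊕1 = 0
Syndrome s16…s1 = 01111 → error at position 15.
Flip position 15: 1001000010011101101010100111011 → 1001000010011111101010100111011
Read data bits from positions 3,5,6,7,9,10,11,12,13,14,15,17,18,19,20,21,22,23,24,25,26,27,28,29,30,31: 00001001111101010100111011

00001001111101010100111011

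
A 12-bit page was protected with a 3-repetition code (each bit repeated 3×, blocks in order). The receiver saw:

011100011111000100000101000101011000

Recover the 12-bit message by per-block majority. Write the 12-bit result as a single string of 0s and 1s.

101100010110

Block 1 (011): 2 ones → 1
Block 2 (100): 1 one → 0
Block 3 (011): 2 ones → 1
Block 4 (111): 3 ones → 1
Block 5 (000): 0 ones → 0
Block 6 (100): 1 one → 0
Block 7 (000): 0 ones → 0
Block 8 (101): 2 ones → 1
Block 9 (000): 0 ones → 0
Block 10 (101): 2 ones → 1
Block 11 (011): 2 ones → 1
Block 12 (000): 0 ones → 0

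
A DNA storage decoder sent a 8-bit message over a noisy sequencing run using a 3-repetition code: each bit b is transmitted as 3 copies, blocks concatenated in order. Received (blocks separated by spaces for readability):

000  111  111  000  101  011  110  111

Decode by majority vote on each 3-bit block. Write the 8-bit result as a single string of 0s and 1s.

Block 1 (000): 0 ones → 0
Block 2 (111): 3 ones → 1
Block 3 (111): 3 ones → 1
Block 4 (000): 0 ones → 0
Block 5 (101): 2 ones → 1
Block 6 (011): 2 ones → 1
Block 7 (110): 2 ones → 1
Block 8 (111): 3 ones → 1

01101111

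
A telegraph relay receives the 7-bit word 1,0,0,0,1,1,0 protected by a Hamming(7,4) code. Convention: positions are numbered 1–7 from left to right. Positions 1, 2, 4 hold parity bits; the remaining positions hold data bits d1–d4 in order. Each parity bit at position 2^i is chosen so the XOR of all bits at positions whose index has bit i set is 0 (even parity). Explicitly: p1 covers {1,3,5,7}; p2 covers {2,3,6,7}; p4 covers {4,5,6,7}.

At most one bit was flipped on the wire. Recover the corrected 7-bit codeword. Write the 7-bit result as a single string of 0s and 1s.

1100110

s1 (pos 1,3,5,7): 1⊕0⊕1⊕0 = 0
s2 (pos 2,3,6,7): 0⊕0⊕1⊕0 = 1
s4 (pos 4,5,6,7): 0⊕1⊕1⊕0 = 0
Syndrome s4…s1 = 010 → error at position 2.
Flip position 2: 1000110 → 1100110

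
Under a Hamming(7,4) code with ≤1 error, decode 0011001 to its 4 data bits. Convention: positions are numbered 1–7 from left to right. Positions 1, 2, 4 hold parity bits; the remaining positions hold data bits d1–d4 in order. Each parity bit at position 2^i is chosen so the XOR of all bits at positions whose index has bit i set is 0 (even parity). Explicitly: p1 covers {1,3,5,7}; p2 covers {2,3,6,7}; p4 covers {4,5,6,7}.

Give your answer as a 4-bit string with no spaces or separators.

1001

s1 (pos 1,3,5,7): 0⊕1⊕0⊕1 = 0
s2 (pos 2,3,6,7): 0⊕1⊕0⊕1 = 0
s4 (pos 4,5,6,7): 1⊕0⊕0⊕1 = 0
Syndrome s4…s1 = 000 → no error.
Read data bits from positions 3,5,6,7: 1001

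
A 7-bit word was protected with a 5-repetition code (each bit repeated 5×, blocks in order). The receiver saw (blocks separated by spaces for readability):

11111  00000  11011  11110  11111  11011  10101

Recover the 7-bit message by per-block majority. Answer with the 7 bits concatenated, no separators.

Block 1 (11111): 5 ones → 1
Block 2 (00000): 0 ones → 0
Block 3 (11011): 4 ones → 1
Block 4 (11110): 4 ones → 1
Block 5 (11111): 5 ones → 1
Block 6 (11011): 4 ones → 1
Block 7 (10101): 3 ones → 1

1011111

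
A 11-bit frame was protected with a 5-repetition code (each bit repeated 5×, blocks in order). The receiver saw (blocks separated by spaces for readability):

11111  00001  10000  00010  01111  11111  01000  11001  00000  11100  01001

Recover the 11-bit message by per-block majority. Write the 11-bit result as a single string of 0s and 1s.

10001101010

Block 1 (11111): 5 ones → 1
Block 2 (00001): 1 one → 0
Block 3 (10000): 1 one → 0
Block 4 (00010): 1 one → 0
Block 5 (01111): 4 ones → 1
Block 6 (11111): 5 ones → 1
Block 7 (01000): 1 one → 0
Block 8 (11001): 3 ones → 1
Block 9 (00000): 0 ones → 0
Block 10 (11100): 3 ones → 1
Block 11 (01001): 2 ones → 0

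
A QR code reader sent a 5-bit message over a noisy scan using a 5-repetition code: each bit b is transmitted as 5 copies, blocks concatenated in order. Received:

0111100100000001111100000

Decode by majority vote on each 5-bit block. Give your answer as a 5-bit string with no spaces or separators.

10010

Block 1 (01111): 4 ones → 1
Block 2 (00100): 1 one → 0
Block 3 (00000): 0 ones → 0
Block 4 (11111): 5 ones → 1
Block 5 (00000): 0 ones → 0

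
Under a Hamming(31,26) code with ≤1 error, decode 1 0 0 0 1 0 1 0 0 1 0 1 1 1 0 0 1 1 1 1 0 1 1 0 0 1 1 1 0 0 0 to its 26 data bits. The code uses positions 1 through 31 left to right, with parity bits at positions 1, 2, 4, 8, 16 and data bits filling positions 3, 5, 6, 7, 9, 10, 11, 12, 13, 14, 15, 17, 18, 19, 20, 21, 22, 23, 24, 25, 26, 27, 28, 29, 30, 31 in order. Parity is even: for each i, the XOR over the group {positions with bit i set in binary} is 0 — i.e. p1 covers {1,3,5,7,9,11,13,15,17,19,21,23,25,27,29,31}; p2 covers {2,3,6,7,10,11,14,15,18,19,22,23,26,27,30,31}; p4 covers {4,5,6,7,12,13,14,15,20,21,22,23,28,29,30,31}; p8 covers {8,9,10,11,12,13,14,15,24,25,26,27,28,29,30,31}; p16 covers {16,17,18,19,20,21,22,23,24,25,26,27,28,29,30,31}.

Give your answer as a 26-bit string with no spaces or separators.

s1 (pos 1,3,5,7,9,11,13,15,17,19,21,23,25,27,29,31): 1⊕0⊕1⊕1⊕0⊕0⊕1⊕0⊕1⊕1⊕0⊕1⊕0⊕1⊕0⊕0 = 0
s2 (pos 2,3,6,7,10,11,14,15,18,19,22,23,26,27,30,31): 0⊕0⊕0⊕1⊕1⊕0⊕1⊕0⊕1⊕1⊕1⊕1⊕1⊕1⊕0⊕0 = 1
s4 (pos 4,5,6,7,12,13,14,15,20,21,22,23,28,29,30,31): 0⊕1⊕0⊕1⊕1⊕1⊕1⊕0⊕1⊕0⊕1⊕1⊕1⊕0⊕0⊕0 = 1
s8 (pos 8,9,10,11,12,13,14,15,24,25,26,27,28,29,30,31): 0⊕0⊕1⊕0⊕1⊕1⊕1⊕0⊕0⊕0⊕1⊕1⊕1⊕0⊕0⊕0 = 1
s16 (pos 16,17,18,19,20,21,22,23,24,25,26,27,28,29,30,31): 0⊕1⊕1⊕1⊕1⊕0⊕1⊕1⊕0⊕0⊕1⊕1⊕1⊕0⊕0⊕0 = 1
Syndrome s16…s1 = 11110 → error at position 30.
Flip position 30: 1000101001011100111101100111000 → 1000101001011100111101100111010
Read data bits from positions 3,5,6,7,9,10,11,12,13,14,15,17,18,19,20,21,22,23,24,25,26,27,28,29,30,31: 01010101110111101100111010

01010101110111101100111010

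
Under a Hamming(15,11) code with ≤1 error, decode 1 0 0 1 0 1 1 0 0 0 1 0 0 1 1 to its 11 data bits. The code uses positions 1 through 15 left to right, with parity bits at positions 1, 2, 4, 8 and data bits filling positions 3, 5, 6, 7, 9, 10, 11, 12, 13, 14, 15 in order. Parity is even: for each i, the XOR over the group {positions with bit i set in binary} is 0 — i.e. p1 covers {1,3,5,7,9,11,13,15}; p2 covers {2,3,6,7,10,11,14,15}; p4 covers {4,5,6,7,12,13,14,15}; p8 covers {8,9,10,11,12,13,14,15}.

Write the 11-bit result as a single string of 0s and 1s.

s1 (pos 1,3,5,7,9,11,13,15): 1⊕0⊕0⊕1⊕0⊕1⊕0⊕1 = 0
s2 (pos 2,3,6,7,10,11,14,15): 0⊕0⊕1⊕1⊕0⊕1⊕1⊕1 = 1
s4 (pos 4,5,6,7,12,13,14,15): 1⊕0⊕1⊕1⊕0⊕0⊕1⊕1 = 1
s8 (pos 8,9,10,11,12,13,14,15): 0⊕0⊕0⊕1⊕0⊕0⊕1⊕1 = 1
Syndrome s8…s1 = 1110 → error at position 14.
Flip position 14: 100101100010011 → 100101100010001
Read data bits from positions 3,5,6,7,9,10,11,12,13,14,15: 00110010001

00110010001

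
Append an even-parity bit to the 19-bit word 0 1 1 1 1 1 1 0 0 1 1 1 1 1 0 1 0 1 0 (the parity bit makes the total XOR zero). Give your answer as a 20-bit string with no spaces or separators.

XOR of the 19 data bits: 0⊕1⊕1⊕1⊕1⊕1⊕1⊕0⊕0⊕1⊕1⊕1⊕1⊕1⊕0⊕1⊕0⊕1⊕0 = 1
Parity bit = 1 (so all 20 bits XOR to 0).

01111110011111010101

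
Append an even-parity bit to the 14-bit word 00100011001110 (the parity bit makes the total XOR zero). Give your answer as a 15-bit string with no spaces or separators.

001000110011100

XOR of the 14 data bits: 0⊕0⊕1⊕0⊕0⊕0⊕1⊕1⊕0⊕0⊕1⊕1⊕1⊕0 = 0
Parity bit = 0 (so all 15 bits XOR to 0).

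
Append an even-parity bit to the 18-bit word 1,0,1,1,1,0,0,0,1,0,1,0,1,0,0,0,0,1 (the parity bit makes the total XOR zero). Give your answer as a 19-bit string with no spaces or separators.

XOR of the 18 data bits: 1⊕0⊕1⊕1⊕1⊕0⊕0⊕0⊕1⊕0⊕1⊕0⊕1⊕0⊕0⊕0⊕0⊕1 = 0
Parity bit = 0 (so all 19 bits XOR to 0).

1011100010101000010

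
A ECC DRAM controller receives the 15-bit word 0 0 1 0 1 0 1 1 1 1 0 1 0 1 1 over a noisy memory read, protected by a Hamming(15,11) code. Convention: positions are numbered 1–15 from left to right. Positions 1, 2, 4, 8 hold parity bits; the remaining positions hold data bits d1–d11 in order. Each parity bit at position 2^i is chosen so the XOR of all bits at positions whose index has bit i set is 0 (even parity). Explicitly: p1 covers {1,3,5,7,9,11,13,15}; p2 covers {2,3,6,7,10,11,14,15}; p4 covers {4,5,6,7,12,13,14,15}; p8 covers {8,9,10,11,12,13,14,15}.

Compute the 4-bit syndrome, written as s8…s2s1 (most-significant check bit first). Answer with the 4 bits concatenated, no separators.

s1 (pos 1,3,5,7,9,11,13,15): 0⊕1⊕1⊕1⊕1⊕0⊕0⊕1 = 1
s2 (pos 2,3,6,7,10,11,14,15): 0⊕1⊕0⊕1⊕1⊕0⊕1⊕1 = 1
s4 (pos 4,5,6,7,12,13,14,15): 0⊕1⊕0⊕1⊕1⊕0⊕1⊕1 = 1
s8 (pos 8,9,10,11,12,13,14,15): 1⊕1⊕1⊕0⊕1⊕0⊕1⊕1 = 0
Syndrome s8…s1 = 0111 → error at position 7.

0111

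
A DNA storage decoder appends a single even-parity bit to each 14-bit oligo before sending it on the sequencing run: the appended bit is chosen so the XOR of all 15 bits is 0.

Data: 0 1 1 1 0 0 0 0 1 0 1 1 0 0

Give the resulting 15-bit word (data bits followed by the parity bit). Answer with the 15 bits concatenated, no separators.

XOR of the 14 data bits: 0⊕1⊕1⊕1⊕0⊕0⊕0⊕0⊕1⊕0⊕1⊕1⊕0⊕0 = 0
Parity bit = 0 (so all 15 bits XOR to 0).

011100001011000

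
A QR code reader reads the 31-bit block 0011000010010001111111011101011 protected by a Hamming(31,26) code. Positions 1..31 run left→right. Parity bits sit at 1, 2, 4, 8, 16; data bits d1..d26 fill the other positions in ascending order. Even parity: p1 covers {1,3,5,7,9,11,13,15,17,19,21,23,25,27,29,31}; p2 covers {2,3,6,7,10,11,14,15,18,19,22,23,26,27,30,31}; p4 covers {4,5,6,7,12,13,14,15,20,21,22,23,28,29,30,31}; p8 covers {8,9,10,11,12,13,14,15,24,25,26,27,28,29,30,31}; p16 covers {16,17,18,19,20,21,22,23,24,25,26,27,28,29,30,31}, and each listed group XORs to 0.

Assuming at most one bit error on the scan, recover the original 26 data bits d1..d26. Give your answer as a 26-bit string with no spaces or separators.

s1 (pos 1,3,5,7,9,11,13,15,17,19,21,23,25,27,29,31): 0⊕1⊕0⊕0⊕1⊕0⊕0⊕0⊕1⊕1⊕1⊕0⊕1⊕0⊕0⊕1 = 1
s2 (pos 2,3,6,7,10,11,14,15,18,19,22,23,26,27,30,31): 0⊕1⊕0⊕0⊕0⊕0⊕0⊕0⊕1⊕1⊕1⊕0⊕1⊕0⊕1⊕1 = 1
s4 (pos 4,5,6,7,12,13,14,15,20,21,22,23,28,29,30,31): 1⊕0⊕0⊕0⊕1⊕0⊕0⊕0⊕1⊕1⊕1⊕0⊕1⊕0⊕1⊕1 = 0
s8 (pos 8,9,10,11,12,13,14,15,24,25,26,27,28,29,30,31): 0⊕1⊕0⊕0⊕1⊕0⊕0⊕0⊕1⊕1⊕1⊕0⊕1⊕0⊕1⊕1 = 0
s16 (pos 16,17,18,19,20,21,22,23,24,25,26,27,28,29,30,31): 1⊕1⊕1⊕1⊕1⊕1⊕1⊕0⊕1⊕1⊕1⊕0⊕1⊕0⊕1⊕1 = 1
Syndrome s16…s1 = 10011 → error at position 19.
Flip position 19: 0011000010010001111111011101011 → 0011000010010001110111011101011
Read data bits from positions 3,5,6,7,9,10,11,12,13,14,15,17,18,19,20,21,22,23,24,25,26,27,28,29,30,31: 10001001000110111011101011

10001001000110111011101011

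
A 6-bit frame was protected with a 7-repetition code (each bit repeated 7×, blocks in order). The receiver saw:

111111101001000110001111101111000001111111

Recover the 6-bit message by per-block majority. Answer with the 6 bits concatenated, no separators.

100101

Block 1 (1111111): 7 ones → 1
Block 2 (0100100): 2 ones → 0
Block 3 (0110001): 3 ones → 0
Block 4 (1111011): 6 ones → 1
Block 5 (1100000): 2 ones → 0
Block 6 (1111111): 7 ones → 1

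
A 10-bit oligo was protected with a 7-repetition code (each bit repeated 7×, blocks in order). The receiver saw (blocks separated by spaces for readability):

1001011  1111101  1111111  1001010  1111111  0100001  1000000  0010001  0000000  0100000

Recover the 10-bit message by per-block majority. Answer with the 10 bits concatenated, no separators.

Block 1 (1001011): 4 ones → 1
Block 2 (1111101): 6 ones → 1
Block 3 (1111111): 7 ones → 1
Block 4 (1001010): 3 ones → 0
Block 5 (1111111): 7 ones → 1
Block 6 (0100001): 2 ones → 0
Block 7 (1000000): 1 one → 0
Block 8 (0010001): 2 ones → 0
Block 9 (0000000): 0 ones → 0
Block 10 (0100000): 1 one → 0

1110100000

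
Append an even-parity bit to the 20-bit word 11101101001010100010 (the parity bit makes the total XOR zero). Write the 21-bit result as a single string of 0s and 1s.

XOR of the 20 data bits: 1⊕1⊕1⊕0⊕1⊕1⊕0⊕1⊕0⊕0⊕1⊕0⊕1⊕0⊕1⊕0⊕0⊕0⊕1⊕0 = 0
Parity bit = 0 (so all 21 bits XOR to 0).

111011010010101000100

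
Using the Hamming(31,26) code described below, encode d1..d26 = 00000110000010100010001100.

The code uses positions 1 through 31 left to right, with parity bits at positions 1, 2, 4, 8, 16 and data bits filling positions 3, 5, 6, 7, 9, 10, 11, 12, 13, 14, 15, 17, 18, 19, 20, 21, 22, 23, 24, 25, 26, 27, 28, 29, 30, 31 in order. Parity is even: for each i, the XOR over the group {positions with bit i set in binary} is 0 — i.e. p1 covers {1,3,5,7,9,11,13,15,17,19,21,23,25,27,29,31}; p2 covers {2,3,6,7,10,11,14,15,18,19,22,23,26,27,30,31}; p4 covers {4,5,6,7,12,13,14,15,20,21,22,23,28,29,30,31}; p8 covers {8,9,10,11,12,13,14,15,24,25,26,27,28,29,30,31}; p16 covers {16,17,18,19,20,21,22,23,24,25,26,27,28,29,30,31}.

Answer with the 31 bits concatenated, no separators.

0101000101100001010100010001100

Place data at non-parity positions: p1 p2 0 p4 0 0 0 p8 0 1 1 0 0 0 0 p16 0 1 0 1 0 0 0 1 0 0 0 1 1 0 0
p1 (pos 1,3,5,7,9,11,13,15,17,19,21,23,25,27,29,31): XOR of data positions = 0⊕0⊕0⊕0⊕1⊕0⊕0⊕0⊕0⊕0⊕0⊕0⊕0⊕1⊕0 = 0
p2 (pos 2,3,6,7,10,11,14,15,18,19,22,23,26,27,30,31): XOR of data positions = 0⊕0⊕0⊕1⊕1⊕0⊕0⊕1⊕0⊕0⊕0⊕0⊕0⊕0⊕0 = 1
p4 (pos 4,5,6,7,12,13,14,15,20,21,22,23,28,29,30,31): XOR of data positions = 0⊕0⊕0⊕0⊕0⊕0⊕0⊕1⊕0⊕0⊕0⊕1⊕1⊕0⊕0 = 1
p8 (pos 8,9,10,11,12,13,14,15,24,25,26,27,28,29,30,31): XOR of data positions = 0⊕1⊕1⊕0⊕0⊕0⊕0⊕1⊕0⊕0⊕0⊕1⊕1⊕0⊕0 = 1
p16 (pos 16,17,18,19,20,21,22,23,24,25,26,27,28,29,30,31): XOR of data positions = 0⊕1⊕0⊕1⊕0⊕0⊕0⊕1⊕0⊕0⊕0⊕1⊕1⊕0⊕0 = 1
Codeword: 0101000101100001010100010001100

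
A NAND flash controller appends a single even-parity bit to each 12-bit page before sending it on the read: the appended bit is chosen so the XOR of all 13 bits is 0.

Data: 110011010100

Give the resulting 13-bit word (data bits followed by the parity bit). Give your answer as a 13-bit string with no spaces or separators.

XOR of the 12 data bits: 1⊕1⊕0⊕0⊕1⊕1⊕0⊕1⊕0⊕1⊕0⊕0 = 0
Parity bit = 0 (so all 13 bits XOR to 0).

1100110101000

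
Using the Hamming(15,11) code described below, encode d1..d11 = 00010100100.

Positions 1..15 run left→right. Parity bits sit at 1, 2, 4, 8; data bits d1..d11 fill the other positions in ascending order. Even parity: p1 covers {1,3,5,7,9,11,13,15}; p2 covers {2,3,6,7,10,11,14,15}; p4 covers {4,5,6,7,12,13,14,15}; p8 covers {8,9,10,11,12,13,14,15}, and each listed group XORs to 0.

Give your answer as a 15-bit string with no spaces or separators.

000000100100100

Place data at non-parity positions: p1 p2 0 p4 0 0 1 p8 0 1 0 0 1 0 0
p1 (pos 1,3,5,7,9,11,13,15): XOR of data positions = 0⊕0⊕1⊕0⊕0⊕1⊕0 = 0
p2 (pos 2,3,6,7,10,11,14,15): XOR of data positions = 0⊕0⊕1⊕1⊕0⊕0⊕0 = 0
p4 (pos 4,5,6,7,12,13,14,15): XOR of data positions = 0⊕0⊕1⊕0⊕1⊕0⊕0 = 0
p8 (pos 8,9,10,11,12,13,14,15): XOR of data positions = 0⊕1⊕0⊕0⊕1⊕0⊕0 = 0
Codeword: 000000100100100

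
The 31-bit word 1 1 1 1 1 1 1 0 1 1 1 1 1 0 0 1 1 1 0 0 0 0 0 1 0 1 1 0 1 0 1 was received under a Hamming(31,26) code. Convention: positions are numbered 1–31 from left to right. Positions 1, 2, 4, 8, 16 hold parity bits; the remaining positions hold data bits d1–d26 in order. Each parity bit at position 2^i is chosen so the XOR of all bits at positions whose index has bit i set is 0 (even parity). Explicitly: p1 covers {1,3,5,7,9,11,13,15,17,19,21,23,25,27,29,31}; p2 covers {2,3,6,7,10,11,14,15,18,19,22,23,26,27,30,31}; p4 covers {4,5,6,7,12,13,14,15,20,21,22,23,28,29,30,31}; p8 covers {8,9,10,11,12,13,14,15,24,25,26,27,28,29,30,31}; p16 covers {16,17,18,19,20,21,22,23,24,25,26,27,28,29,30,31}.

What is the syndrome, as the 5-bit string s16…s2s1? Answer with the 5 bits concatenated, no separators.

s1 (pos 1,3,5,7,9,11,13,15,17,19,21,23,25,27,29,31): 1⊕1⊕1⊕1⊕1⊕1⊕1⊕0⊕1⊕0⊕0⊕0⊕0⊕1⊕1⊕1 = 1
s2 (pos 2,3,6,7,10,11,14,15,18,19,22,23,26,27,30,31): 1⊕1⊕1⊕1⊕1⊕1⊕0⊕0⊕1⊕0⊕0⊕0⊕1⊕1⊕0⊕1 = 0
s4 (pos 4,5,6,7,12,13,14,15,20,21,22,23,28,29,30,31): 1⊕1⊕1⊕1⊕1⊕1⊕0⊕0⊕0⊕0⊕0⊕0⊕0⊕1⊕0⊕1 = 0
s8 (pos 8,9,10,11,12,13,14,15,24,25,26,27,28,29,30,31): 0⊕1⊕1⊕1⊕1⊕1⊕0⊕0⊕1⊕0⊕1⊕1⊕0⊕1⊕0⊕1 = 0
s16 (pos 16,17,18,19,20,21,22,23,24,25,26,27,28,29,30,31): 1⊕1⊕1⊕0⊕0⊕0⊕0⊕0⊕1⊕0⊕1⊕1⊕0⊕1⊕0⊕1 = 0
Syndrome s16…s1 = 00001 → error at position 1.

00001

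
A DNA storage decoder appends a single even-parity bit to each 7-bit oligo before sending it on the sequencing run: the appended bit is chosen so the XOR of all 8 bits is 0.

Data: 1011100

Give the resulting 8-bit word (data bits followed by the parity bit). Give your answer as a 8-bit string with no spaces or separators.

XOR of the 7 data bits: 1⊕0⊕1⊕1⊕1⊕0⊕0 = 0
Parity bit = 0 (so all 8 bits XOR to 0).

10111000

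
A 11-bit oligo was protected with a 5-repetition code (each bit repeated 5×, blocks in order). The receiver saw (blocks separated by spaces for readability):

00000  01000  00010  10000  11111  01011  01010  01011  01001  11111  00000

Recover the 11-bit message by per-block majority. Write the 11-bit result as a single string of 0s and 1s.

00001101010

Block 1 (00000): 0 ones → 0
Block 2 (01000): 1 one → 0
Block 3 (00010): 1 one → 0
Block 4 (10000): 1 one → 0
Block 5 (11111): 5 ones → 1
Block 6 (01011): 3 ones → 1
Block 7 (01010): 2 ones → 0
Block 8 (01011): 3 ones → 1
Block 9 (01001): 2 ones → 0
Block 10 (11111): 5 ones → 1
Block 11 (00000): 0 ones → 0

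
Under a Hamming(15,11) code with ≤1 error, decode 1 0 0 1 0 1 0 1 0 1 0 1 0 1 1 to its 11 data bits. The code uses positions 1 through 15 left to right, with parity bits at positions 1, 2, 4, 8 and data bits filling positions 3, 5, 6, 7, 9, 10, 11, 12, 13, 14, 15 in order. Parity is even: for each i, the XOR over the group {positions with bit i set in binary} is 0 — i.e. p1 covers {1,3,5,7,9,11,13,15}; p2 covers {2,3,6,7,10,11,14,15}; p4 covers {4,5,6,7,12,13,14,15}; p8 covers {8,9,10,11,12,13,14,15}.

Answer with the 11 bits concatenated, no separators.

00100100011

s1 (pos 1,3,5,7,9,11,13,15): 1⊕0⊕0⊕0⊕0⊕0⊕0⊕1 = 0
s2 (pos 2,3,6,7,10,11,14,15): 0⊕0⊕1⊕0⊕1⊕0⊕1⊕1 = 0
s4 (pos 4,5,6,7,12,13,14,15): 1⊕0⊕1⊕0⊕1⊕0⊕1⊕1 = 1
s8 (pos 8,9,10,11,12,13,14,15): 1⊕0⊕1⊕0⊕1⊕0⊕1⊕1 = 1
Syndrome s8…s1 = 1100 → error at position 12.
Flip position 12: 100101010101011 → 100101010100011
Read data bits from positions 3,5,6,7,9,10,11,12,13,14,15: 00100100011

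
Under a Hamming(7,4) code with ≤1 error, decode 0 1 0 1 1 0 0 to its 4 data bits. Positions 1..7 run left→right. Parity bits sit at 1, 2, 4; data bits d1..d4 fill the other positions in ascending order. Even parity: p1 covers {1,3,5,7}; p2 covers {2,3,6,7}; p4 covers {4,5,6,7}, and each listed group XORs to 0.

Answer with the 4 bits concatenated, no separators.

s1 (pos 1,3,5,7): 0⊕0⊕1⊕0 = 1
s2 (pos 2,3,6,7): 1⊕0⊕0⊕0 = 1
s4 (pos 4,5,6,7): 1⊕1⊕0⊕0 = 0
Syndrome s4…s1 = 011 → error at position 3.
Flip position 3: 0101100 → 0111100
Read data bits from positions 3,5,6,7: 1100

1100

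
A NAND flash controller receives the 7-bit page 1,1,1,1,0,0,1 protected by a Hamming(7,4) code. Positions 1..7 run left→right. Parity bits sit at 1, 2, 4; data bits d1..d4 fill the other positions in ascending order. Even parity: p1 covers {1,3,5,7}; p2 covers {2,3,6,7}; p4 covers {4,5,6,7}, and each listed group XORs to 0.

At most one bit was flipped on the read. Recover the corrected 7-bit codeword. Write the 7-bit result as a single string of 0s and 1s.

1101001

s1 (pos 1,3,5,7): 1⊕1⊕0⊕1 = 1
s2 (pos 2,3,6,7): 1⊕1⊕0⊕1 = 1
s4 (pos 4,5,6,7): 1⊕0⊕0⊕1 = 0
Syndrome s4…s1 = 011 → error at position 3.
Flip position 3: 1111001 → 1101001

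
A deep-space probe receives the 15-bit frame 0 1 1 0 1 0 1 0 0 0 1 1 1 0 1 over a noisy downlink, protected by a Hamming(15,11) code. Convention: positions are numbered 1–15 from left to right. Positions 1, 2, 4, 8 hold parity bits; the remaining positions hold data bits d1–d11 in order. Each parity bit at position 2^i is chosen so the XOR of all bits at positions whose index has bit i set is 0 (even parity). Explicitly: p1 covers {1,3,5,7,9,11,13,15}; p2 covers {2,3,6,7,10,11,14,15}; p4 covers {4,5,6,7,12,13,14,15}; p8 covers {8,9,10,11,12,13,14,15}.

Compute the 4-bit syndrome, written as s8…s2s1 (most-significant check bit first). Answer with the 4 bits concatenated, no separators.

0110

s1 (pos 1,3,5,7,9,11,13,15): 0⊕1⊕1⊕1⊕0⊕1⊕1⊕1 = 0
s2 (pos 2,3,6,7,10,11,14,15): 1⊕1⊕0⊕1⊕0⊕1⊕0⊕1 = 1
s4 (pos 4,5,6,7,12,13,14,15): 0⊕1⊕0⊕1⊕1⊕1⊕0⊕1 = 1
s8 (pos 8,9,10,11,12,13,14,15): 0⊕0⊕0⊕1⊕1⊕1⊕0⊕1 = 0
Syndrome s8…s1 = 0110 → error at position 6.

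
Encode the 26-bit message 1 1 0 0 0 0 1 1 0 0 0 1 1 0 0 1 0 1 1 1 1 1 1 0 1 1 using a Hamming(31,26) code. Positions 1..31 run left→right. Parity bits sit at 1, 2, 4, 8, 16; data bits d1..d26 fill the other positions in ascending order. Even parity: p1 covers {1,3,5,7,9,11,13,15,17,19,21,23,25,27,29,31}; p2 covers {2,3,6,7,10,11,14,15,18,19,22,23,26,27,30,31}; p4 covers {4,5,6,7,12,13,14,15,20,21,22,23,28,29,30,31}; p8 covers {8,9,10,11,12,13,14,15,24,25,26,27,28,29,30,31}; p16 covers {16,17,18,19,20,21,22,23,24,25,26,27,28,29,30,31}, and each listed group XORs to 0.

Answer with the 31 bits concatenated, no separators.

Place data at non-parity positions: p1 p2 1 p4 1 0 0 p8 0 0 1 1 0 0 0 p16 1 1 0 0 1 0 1 1 1 1 1 1 0 1 1
p1 (pos 1,3,5,7,9,11,13,15,17,19,21,23,25,27,29,31): XOR of data positions = 1⊕1⊕0⊕0⊕1⊕0⊕0⊕1⊕0⊕1⊕1⊕1⊕1⊕0⊕1 = 1
p2 (pos 2,3,6,7,10,11,14,15,18,19,22,23,26,27,30,31): XOR of data positions = 1⊕0⊕0⊕0⊕1⊕0⊕0⊕1⊕0⊕0⊕1⊕1⊕1⊕1⊕1 = 0
p4 (pos 4,5,6,7,12,13,14,15,20,21,22,23,28,29,30,31): XOR of data positions = 1⊕0⊕0⊕1⊕0⊕0⊕0⊕0⊕1⊕0⊕1⊕1⊕0⊕1⊕1 = 1
p8 (pos 8,9,10,11,12,13,14,15,24,25,26,27,28,29,30,31): XOR of data positions = 0⊕0⊕1⊕1⊕0⊕0⊕0⊕1⊕1⊕1⊕1⊕1⊕0⊕1⊕1 = 1
p16 (pos 16,17,18,19,20,21,22,23,24,25,26,27,28,29,30,31): XOR of data positions = 1⊕1⊕0⊕0⊕1⊕0⊕1⊕1⊕1⊕1⊕1⊕1⊕0⊕1⊕1 = 1
Codeword: 1011100100110001110010111111011

1011100100110001110010111111011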